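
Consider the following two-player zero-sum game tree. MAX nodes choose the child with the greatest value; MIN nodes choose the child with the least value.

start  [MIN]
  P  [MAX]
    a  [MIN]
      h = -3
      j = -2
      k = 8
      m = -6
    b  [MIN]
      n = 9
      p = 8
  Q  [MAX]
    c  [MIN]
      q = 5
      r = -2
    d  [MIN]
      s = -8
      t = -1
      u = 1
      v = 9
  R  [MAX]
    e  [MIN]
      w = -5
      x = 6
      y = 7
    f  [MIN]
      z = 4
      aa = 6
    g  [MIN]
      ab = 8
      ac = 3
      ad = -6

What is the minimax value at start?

a (MIN): min(-3, -2, 8, -6) = -6
b (MIN): min(9, 8) = 8
P (MAX): max(-6, 8) = 8
c (MIN): min(5, -2) = -2
d (MIN): min(-8, -1, 1, 9) = -8
Q (MAX): max(-2, -8) = -2
e (MIN): min(-5, 6, 7) = -5
f (MIN): min(4, 6) = 4
g (MIN): min(8, 3, -6) = -6
R (MAX): max(-5, 4, -6) = 4
start (MIN): min(8, -2, 4) = -2

-2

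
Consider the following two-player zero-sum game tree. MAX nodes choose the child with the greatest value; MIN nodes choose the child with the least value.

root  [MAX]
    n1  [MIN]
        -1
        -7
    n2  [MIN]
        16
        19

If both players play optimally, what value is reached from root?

n1 (MIN): min(-1, -7) = -7
n2 (MIN): min(16, 19) = 16
root (MAX): max(-7, 16) = 16

16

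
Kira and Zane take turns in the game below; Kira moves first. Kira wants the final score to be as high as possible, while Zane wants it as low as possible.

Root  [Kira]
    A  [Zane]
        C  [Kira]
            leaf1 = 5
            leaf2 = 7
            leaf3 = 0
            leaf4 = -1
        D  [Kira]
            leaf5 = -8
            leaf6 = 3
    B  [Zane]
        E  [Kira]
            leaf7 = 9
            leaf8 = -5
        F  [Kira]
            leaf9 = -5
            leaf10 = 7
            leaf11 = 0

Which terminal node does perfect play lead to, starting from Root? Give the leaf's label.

leaf10

C (Kira): max(5, 7, 0, -1) = 7
D (Kira): max(-8, 3) = 3
A (Zane): min(7, 3) = 3
E (Kira): max(9, -5) = 9
F (Kira): max(-5, 7, 0) = 7
B (Zane): min(9, 7) = 7
Root (Kira): max(3, 7) = 7
At Root, Kira picks B (highest: 7).
At B, Zane picks F (lowest: 7).
At F, Kira picks leaf10 (highest: 7).
Terminal value 7.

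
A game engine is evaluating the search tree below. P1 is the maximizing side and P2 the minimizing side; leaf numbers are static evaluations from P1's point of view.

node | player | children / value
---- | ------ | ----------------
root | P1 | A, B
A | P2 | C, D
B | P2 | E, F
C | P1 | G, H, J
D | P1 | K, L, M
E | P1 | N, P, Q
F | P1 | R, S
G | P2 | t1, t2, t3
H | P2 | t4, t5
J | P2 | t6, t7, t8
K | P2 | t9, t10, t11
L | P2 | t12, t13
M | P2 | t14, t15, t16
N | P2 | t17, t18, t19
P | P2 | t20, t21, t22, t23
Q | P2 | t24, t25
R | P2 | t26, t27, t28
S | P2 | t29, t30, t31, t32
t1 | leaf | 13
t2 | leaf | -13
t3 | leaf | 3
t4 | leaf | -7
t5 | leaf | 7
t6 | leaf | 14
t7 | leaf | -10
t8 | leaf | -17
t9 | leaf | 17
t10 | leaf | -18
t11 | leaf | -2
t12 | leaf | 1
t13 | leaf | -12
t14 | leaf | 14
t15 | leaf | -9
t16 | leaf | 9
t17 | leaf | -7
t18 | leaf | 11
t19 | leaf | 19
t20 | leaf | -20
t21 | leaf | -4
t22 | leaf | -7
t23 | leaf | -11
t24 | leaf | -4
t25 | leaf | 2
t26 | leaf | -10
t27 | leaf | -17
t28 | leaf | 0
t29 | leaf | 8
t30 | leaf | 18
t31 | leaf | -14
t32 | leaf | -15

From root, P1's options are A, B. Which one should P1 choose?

A

G (P2): min(13, -13, 3) = -13
H (P2): min(-7, 7) = -7
J (P2): min(14, -10, -17) = -17
C (P1): max(-13, -7, -17) = -7
K (P2): min(17, -18, -2) = -18
L (P2): min(1, -12) = -12
M (P2): min(14, -9, 9) = -9
D (P1): max(-18, -12, -9) = -9
A (P2): min(-7, -9) = -9
N (P2): min(-7, 11, 19) = -7
P (P2): min(-20, -4, -7, -11) = -20
Q (P2): min(-4, 2) = -4
E (P1): max(-7, -20, -4) = -4
R (P2): min(-10, -17, 0) = -17
S (P2): min(8, 18, -14, -15) = -15
F (P1): max(-17, -15) = -15
B (P2): min(-4, -15) = -15
root (P1): max(-9, -15) = -9
P1 at root wants the highest of {A=-9, B=-15}, so chooses A.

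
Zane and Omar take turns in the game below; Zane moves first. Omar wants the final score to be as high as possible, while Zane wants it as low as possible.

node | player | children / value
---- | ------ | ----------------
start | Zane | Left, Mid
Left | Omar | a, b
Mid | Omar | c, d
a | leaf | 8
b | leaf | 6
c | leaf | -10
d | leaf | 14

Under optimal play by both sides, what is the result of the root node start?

8

Left (Omar): max(8, 6) = 8
Mid (Omar): max(-10, 14) = 14
start (Zane): min(8, 14) = 8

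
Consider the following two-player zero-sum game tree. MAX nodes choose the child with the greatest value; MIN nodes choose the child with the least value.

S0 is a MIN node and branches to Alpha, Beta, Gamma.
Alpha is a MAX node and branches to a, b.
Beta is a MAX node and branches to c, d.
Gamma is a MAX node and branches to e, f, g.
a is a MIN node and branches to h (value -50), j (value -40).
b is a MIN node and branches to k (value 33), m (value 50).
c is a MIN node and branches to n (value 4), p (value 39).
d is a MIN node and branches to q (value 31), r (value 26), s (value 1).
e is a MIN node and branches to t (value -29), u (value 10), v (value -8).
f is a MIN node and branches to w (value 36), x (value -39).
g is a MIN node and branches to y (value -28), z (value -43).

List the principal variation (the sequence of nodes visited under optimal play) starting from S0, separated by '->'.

S0 -> Gamma -> e -> t

a (MIN): min(-50, -40) = -50
b (MIN): min(33, 50) = 33
Alpha (MAX): max(-50, 33) = 33
c (MIN): min(4, 39) = 4
d (MIN): min(31, 26, 1) = 1
Beta (MAX): max(4, 1) = 4
e (MIN): min(-29, 10, -8) = -29
f (MIN): min(36, -39) = -39
g (MIN): min(-28, -43) = -43
Gamma (MAX): max(-29, -39, -43) = -29
S0 (MIN): min(33, 4, -29) = -29
At S0, MIN picks Gamma (lowest: -29).
At Gamma, MAX picks e (highest: -29).
At e, MIN picks t (lowest: -29).
Terminal value -29.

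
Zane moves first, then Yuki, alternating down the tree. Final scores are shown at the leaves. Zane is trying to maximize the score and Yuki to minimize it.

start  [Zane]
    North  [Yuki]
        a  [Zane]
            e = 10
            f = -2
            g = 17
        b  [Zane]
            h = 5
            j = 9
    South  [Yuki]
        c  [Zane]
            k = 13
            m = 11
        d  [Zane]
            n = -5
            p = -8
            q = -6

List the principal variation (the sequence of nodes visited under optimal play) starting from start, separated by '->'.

start -> North -> b -> j

a (Zane): max(10, -2, 17) = 17
b (Zane): max(5, 9) = 9
North (Yuki): min(17, 9) = 9
c (Zane): max(13, 11) = 13
d (Zane): max(-5, -8, -6) = -5
South (Yuki): min(13, -5) = -5
start (Zane): max(9, -5) = 9
At start, Zane picks North (highest: 9).
At North, Yuki picks b (lowest: 9).
At b, Zane picks j (highest: 9).
Terminal value 9.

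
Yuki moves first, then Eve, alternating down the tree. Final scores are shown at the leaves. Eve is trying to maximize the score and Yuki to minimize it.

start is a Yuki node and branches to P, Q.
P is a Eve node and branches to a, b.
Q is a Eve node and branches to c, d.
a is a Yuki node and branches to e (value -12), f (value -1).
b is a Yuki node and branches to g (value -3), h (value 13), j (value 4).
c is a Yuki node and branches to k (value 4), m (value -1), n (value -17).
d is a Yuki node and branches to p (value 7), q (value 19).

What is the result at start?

-3

a (Yuki): min(-12, -1) = -12
b (Yuki): min(-3, 13, 4) = -3
P (Eve): max(-12, -3) = -3
c (Yuki): min(4, -1, -17) = -17
d (Yuki): min(7, 19) = 7
Q (Eve): max(-17, 7) = 7
start (Yuki): min(-3, 7) = -3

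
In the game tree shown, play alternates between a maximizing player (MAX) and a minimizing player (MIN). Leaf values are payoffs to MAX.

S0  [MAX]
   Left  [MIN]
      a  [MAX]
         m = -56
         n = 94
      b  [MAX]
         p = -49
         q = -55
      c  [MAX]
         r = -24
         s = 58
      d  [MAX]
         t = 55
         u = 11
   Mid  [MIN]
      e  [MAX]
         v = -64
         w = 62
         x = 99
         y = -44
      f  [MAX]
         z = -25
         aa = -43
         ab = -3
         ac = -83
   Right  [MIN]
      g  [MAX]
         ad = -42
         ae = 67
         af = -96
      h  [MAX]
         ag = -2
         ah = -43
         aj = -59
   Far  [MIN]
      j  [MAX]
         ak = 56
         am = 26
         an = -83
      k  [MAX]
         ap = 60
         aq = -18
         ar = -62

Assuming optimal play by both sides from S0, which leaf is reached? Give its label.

a (MAX): max(-56, 94) = 94
b (MAX): max(-49, -55) = -49
c (MAX): max(-24, 58) = 58
d (MAX): max(55, 11) = 55
Left (MIN): min(94, -49, 58, 55) = -49
e (MAX): max(-64, 62, 99, -44) = 99
f (MAX): max(-25, -43, -3, -83) = -3
Mid (MIN): min(99, -3) = -3
g (MAX): max(-42, 67, -96) = 67
h (MAX): max(-2, -43, -59) = -2
Right (MIN): min(67, -2) = -2
j (MAX): max(56, 26, -83) = 56
k (MAX): max(60, -18, -62) = 60
Far (MIN): min(56, 60) = 56
S0 (MAX): max(-49, -3, -2, 56) = 56
At S0, MAX picks Far (highest: 56).
At Far, MIN picks j (lowest: 56).
At j, MAX picks ak (highest: 56).
Terminal value 56.

ak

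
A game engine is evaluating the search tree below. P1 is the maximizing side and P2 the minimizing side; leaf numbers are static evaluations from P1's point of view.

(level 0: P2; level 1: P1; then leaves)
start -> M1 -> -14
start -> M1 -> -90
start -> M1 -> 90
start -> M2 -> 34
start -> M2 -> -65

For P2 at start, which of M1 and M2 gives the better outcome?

M2

M1 (P1): max(-14, -90, 90) = 90
M2 (P1): max(34, -65) = 34
P2 prefers the lower value; M1=90, M2=34. M2 is better since 34 < 90.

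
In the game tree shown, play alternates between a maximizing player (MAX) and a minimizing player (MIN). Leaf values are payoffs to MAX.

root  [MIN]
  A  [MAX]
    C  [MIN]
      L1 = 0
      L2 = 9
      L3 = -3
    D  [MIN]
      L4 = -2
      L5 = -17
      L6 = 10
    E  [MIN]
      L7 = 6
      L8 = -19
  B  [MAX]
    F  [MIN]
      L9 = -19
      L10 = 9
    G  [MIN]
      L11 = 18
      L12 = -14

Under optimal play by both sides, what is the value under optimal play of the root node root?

C (MIN): min(0, 9, -3) = -3
D (MIN): min(-2, -17, 10) = -17
E (MIN): min(6, -19) = -19
A (MAX): max(-3, -17, -19) = -3
F (MIN): min(-19, 9) = -19
G (MIN): min(18, -14) = -14
B (MAX): max(-19, -14) = -14
root (MIN): min(-3, -14) = -14

-14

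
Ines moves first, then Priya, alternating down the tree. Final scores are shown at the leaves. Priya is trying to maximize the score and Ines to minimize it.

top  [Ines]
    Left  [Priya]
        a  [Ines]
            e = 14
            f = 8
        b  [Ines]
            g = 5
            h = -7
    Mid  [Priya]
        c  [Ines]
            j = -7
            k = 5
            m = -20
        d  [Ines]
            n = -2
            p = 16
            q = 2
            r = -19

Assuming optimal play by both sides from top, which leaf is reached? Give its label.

a (Ines): min(14, 8) = 8
b (Ines): min(5, -7) = -7
Left (Priya): max(8, -7) = 8
c (Ines): min(-7, 5, -20) = -20
d (Ines): min(-2, 16, 2, -19) = -19
Mid (Priya): max(-20, -19) = -19
top (Ines): min(8, -19) = -19
At top, Ines picks Mid (lowest: -19).
At Mid, Priya picks d (highest: -19).
At d, Ines picks r (lowest: -19).
Terminal value -19.

r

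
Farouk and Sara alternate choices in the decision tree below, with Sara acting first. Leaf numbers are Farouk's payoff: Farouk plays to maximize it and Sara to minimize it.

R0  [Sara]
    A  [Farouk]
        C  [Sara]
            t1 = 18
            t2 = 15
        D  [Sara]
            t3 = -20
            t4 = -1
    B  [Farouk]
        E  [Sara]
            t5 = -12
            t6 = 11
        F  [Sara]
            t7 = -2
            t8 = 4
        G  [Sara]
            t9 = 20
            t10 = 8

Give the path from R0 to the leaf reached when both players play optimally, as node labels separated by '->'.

R0 -> B -> G -> t10

C (Sara): min(18, 15) = 15
D (Sara): min(-20, -1) = -20
A (Farouk): max(15, -20) = 15
E (Sara): min(-12, 11) = -12
F (Sara): min(-2, 4) = -2
G (Sara): min(20, 8) = 8
B (Farouk): max(-12, -2, 8) = 8
R0 (Sara): min(15, 8) = 8
At R0, Sara picks B (lowest: 8).
At B, Farouk picks G (highest: 8).
At G, Sara picks t10 (lowest: 8).
Terminal value 8.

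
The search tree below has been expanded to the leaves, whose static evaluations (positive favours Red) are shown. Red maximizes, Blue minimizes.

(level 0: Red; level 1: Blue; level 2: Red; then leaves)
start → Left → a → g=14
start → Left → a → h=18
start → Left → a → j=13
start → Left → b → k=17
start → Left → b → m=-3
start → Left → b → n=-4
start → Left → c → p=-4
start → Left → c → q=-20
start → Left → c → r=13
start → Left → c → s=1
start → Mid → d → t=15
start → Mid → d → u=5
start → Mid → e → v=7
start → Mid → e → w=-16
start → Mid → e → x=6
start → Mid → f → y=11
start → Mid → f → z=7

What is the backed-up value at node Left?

a (Red): max(14, 18, 13) = 18
b (Red): max(17, -3, -4) = 17
c (Red): max(-4, -20, 13, 1) = 13
Left (Blue): min(18, 17, 13) = 13

13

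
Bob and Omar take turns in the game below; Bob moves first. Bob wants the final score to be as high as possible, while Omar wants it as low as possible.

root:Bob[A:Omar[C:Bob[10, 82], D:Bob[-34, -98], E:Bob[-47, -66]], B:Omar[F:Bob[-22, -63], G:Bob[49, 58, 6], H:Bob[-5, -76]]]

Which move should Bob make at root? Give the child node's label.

B

C (Bob): max(10, 82) = 82
D (Bob): max(-34, -98) = -34
E (Bob): max(-47, -66) = -47
A (Omar): min(82, -34, -47) = -47
F (Bob): max(-22, -63) = -22
G (Bob): max(49, 58, 6) = 58
H (Bob): max(-5, -76) = -5
B (Omar): min(-22, 58, -5) = -22
root (Bob): max(-47, -22) = -22
Bob at root wants the highest of {A=-47, B=-22}, so chooses B.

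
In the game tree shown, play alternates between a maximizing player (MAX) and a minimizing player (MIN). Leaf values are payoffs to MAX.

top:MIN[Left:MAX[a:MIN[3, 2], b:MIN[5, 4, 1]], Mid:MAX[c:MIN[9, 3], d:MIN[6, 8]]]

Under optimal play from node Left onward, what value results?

2

a (MIN): min(3, 2) = 2
b (MIN): min(5, 4, 1) = 1
Left (MAX): max(2, 1) = 2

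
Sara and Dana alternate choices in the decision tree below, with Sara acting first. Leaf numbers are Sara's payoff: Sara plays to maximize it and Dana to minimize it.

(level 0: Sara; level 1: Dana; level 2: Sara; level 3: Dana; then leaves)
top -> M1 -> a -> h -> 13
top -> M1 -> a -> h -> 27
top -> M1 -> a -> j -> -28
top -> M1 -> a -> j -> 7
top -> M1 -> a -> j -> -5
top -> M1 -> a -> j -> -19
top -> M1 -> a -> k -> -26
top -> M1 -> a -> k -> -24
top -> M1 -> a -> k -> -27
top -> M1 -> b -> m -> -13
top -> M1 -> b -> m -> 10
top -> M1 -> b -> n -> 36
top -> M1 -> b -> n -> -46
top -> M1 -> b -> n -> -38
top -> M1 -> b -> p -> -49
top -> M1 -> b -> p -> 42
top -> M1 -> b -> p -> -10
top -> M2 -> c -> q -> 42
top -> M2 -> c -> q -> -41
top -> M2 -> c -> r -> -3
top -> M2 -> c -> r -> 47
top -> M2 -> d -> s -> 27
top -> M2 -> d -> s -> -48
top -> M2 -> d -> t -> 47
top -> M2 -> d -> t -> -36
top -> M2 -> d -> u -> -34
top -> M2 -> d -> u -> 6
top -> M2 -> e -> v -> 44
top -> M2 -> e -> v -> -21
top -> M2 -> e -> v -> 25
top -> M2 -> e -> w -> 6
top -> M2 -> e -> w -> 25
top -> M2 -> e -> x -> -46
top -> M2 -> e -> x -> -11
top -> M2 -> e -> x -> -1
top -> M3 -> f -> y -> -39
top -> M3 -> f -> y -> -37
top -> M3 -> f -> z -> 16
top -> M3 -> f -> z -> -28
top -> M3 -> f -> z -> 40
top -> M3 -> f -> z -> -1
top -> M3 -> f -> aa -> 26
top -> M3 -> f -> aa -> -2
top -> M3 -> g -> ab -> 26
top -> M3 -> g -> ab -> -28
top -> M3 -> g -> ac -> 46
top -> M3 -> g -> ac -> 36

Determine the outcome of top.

h (Dana): min(13, 27) = 13
j (Dana): min(-28, 7, -5, -19) = -28
k (Dana): min(-26, -24, -27) = -27
a (Sara): max(13, -28, -27) = 13
m (Dana): min(-13, 10) = -13
n (Dana): min(36, -46, -38) = -46
p (Dana): min(-49, 42, -10) = -49
b (Sara): max(-13, -46, -49) = -13
M1 (Dana): min(13, -13) = -13
q (Dana): min(42, -41) = -41
r (Dana): min(-3, 47) = -3
c (Sara): max(-41, -3) = -3
s (Dana): min(27, -48) = -48
t (Dana): min(47, -36) = -36
u (Dana): min(-34, 6) = -34
d (Sara): max(-48, -36, -34) = -34
v (Dana): min(44, -21, 25) = -21
w (Dana): min(6, 25) = 6
x (Dana): min(-46, -11, -1) = -46
e (Sara): max(-21, 6, -46) = 6
M2 (Dana): min(-3, -34, 6) = -34
y (Dana): min(-39, -37) = -39
z (Dana): min(16, -28, 40, -1) = -28
aa (Dana): min(26, -2) = -2
f (Sara): max(-39, -28, -2) = -2
ab (Dana): min(26, -28) = -28
ac (Dana): min(46, 36) = 36
g (Sara): max(-28, 36) = 36
M3 (Dana): min(-2, 36) = -2
top (Sara): max(-13, -34, -2) = -2

-2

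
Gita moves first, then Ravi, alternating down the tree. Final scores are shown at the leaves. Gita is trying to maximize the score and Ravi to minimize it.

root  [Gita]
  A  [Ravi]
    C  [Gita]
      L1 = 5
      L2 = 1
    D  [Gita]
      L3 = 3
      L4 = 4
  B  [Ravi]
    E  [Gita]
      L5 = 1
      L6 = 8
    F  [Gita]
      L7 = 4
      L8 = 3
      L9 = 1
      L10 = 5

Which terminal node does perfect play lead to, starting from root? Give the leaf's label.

C (Gita): max(5, 1) = 5
D (Gita): max(3, 4) = 4
A (Ravi): min(5, 4) = 4
E (Gita): max(1, 8) = 8
F (Gita): max(4, 3, 1, 5) = 5
B (Ravi): min(8, 5) = 5
root (Gita): max(4, 5) = 5
At root, Gita picks B (highest: 5).
At B, Ravi picks F (lowest: 5).
At F, Gita picks L10 (highest: 5).
Terminal value 5.

L10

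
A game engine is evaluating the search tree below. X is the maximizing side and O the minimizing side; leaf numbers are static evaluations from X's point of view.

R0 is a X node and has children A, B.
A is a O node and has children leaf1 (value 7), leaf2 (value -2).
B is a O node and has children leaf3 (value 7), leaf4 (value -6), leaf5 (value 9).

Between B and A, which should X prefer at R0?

B (O): min(7, -6, 9) = -6
A (O): min(7, -2) = -2
X prefers the higher value; B=-6, A=-2. A is better since -2 > -6.

A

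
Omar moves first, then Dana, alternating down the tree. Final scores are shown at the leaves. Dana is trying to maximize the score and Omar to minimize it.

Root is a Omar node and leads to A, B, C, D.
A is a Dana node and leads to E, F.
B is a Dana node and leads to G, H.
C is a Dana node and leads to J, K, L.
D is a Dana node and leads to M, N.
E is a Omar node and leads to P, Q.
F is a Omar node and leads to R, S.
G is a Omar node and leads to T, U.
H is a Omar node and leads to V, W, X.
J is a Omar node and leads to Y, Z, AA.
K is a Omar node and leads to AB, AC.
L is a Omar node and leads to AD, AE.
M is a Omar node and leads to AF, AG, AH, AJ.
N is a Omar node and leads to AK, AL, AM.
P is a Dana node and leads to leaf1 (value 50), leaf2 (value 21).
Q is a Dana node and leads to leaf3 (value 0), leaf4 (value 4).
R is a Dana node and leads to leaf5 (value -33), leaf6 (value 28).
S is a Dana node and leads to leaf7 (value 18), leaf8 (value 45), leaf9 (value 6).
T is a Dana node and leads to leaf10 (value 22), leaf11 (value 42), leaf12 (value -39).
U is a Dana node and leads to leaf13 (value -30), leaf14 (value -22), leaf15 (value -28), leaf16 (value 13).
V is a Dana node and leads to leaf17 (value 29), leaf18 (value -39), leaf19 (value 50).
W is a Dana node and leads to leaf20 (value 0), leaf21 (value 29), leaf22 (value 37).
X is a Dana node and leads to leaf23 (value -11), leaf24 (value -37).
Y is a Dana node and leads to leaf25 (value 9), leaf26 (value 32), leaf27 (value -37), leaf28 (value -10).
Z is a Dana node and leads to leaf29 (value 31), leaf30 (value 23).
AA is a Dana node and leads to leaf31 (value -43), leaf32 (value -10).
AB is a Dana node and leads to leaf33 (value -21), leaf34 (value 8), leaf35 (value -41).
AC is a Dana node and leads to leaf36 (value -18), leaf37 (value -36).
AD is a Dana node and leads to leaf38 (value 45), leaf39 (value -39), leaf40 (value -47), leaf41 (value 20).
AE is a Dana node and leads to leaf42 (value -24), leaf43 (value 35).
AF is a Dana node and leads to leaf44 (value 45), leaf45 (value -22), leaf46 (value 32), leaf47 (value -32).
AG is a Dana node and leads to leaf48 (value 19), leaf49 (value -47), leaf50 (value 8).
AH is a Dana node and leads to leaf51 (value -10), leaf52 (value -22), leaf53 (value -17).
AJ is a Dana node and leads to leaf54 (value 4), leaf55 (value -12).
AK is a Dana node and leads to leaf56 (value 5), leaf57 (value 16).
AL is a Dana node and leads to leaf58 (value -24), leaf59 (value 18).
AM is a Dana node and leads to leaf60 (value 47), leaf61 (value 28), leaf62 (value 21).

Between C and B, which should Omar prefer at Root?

B

Y (Dana): max(9, 32, -37, -10) = 32
Z (Dana): max(31, 23) = 31
AA (Dana): max(-43, -10) = -10
J (Omar): min(32, 31, -10) = -10
AB (Dana): max(-21, 8, -41) = 8
AC (Dana): max(-18, -36) = -18
K (Omar): min(8, -18) = -18
AD (Dana): max(45, -39, -47, 20) = 45
AE (Dana): max(-24, 35) = 35
L (Omar): min(45, 35) = 35
C (Dana): max(-10, -18, 35) = 35
T (Dana): max(22, 42, -39) = 42
U (Dana): max(-30, -22, -28, 13) = 13
G (Omar): min(42, 13) = 13
V (Dana): max(29, -39, 50) = 50
W (Dana): max(0, 29, 37) = 37
X (Dana): max(-11, -37) = -11
H (Omar): min(50, 37, -11) = -11
B (Dana): max(13, -11) = 13
Omar prefers the lower value; C=35, B=13. B is better since 13 < 35.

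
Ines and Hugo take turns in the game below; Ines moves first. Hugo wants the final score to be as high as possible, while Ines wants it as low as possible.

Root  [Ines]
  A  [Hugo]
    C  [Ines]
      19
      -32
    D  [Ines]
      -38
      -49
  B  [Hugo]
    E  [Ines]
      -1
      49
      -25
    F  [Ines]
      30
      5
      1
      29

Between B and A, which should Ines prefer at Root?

E (Ines): min(-1, 49, -25) = -25
F (Ines): min(30, 5, 1, 29) = 1
B (Hugo): max(-25, 1) = 1
C (Ines): min(19, -32) = -32
D (Ines): min(-38, -49) = -49
A (Hugo): max(-32, -49) = -32
Ines prefers the lower value; B=1, A=-32. A is better since -32 < 1.

A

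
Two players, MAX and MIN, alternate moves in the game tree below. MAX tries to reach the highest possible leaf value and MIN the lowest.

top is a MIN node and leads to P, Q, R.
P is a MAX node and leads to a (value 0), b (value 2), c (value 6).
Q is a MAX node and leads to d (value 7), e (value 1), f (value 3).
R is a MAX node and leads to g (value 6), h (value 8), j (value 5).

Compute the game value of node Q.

7

Q (MAX): max(7, 1, 3) = 7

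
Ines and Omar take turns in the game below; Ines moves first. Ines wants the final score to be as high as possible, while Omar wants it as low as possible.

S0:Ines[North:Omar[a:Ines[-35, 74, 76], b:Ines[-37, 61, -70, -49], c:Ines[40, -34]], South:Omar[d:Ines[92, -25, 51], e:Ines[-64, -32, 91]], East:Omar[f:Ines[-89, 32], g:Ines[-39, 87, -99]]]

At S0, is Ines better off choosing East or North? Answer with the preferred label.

f (Ines): max(-89, 32) = 32
g (Ines): max(-39, 87, -99) = 87
East (Omar): min(32, 87) = 32
a (Ines): max(-35, 74, 76) = 76
b (Ines): max(-37, 61, -70, -49) = 61
c (Ines): max(40, -34) = 40
North (Omar): min(76, 61, 40) = 40
Ines prefers the higher value; East=32, North=40. North is better since 40 > 32.

North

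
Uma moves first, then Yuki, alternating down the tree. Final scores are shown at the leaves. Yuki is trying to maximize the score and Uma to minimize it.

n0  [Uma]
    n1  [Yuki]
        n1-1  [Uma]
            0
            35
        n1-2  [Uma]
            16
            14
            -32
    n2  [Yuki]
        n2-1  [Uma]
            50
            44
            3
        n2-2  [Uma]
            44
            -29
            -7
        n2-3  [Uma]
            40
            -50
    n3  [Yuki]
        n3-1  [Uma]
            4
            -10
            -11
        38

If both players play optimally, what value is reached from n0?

n1-1 (Uma): min(0, 35) = 0
n1-2 (Uma): min(16, 14, -32) = -32
n1 (Yuki): max(0, -32) = 0
n2-1 (Uma): min(50, 44, 3) = 3
n2-2 (Uma): min(44, -29, -7) = -29
n2-3 (Uma): min(40, -50) = -50
n2 (Yuki): max(3, -29, -50) = 3
n3-1 (Uma): min(4, -10, -11) = -11
n3 (Yuki): max(-11, 38) = 38
n0 (Uma): min(0, 3, 38) = 0

0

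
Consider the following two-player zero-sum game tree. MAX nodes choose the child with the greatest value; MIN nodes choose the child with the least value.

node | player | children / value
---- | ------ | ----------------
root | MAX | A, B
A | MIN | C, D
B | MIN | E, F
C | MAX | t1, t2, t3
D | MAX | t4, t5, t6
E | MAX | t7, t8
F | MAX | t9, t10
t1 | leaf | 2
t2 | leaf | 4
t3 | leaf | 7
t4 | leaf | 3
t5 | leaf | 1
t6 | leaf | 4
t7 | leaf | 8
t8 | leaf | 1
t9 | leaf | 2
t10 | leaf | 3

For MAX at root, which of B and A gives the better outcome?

E (MAX): max(8, 1) = 8
F (MAX): max(2, 3) = 3
B (MIN): min(8, 3) = 3
C (MAX): max(2, 4, 7) = 7
D (MAX): max(3, 1, 4) = 4
A (MIN): min(7, 4) = 4
MAX prefers the higher value; B=3, A=4. A is better since 4 > 3.

A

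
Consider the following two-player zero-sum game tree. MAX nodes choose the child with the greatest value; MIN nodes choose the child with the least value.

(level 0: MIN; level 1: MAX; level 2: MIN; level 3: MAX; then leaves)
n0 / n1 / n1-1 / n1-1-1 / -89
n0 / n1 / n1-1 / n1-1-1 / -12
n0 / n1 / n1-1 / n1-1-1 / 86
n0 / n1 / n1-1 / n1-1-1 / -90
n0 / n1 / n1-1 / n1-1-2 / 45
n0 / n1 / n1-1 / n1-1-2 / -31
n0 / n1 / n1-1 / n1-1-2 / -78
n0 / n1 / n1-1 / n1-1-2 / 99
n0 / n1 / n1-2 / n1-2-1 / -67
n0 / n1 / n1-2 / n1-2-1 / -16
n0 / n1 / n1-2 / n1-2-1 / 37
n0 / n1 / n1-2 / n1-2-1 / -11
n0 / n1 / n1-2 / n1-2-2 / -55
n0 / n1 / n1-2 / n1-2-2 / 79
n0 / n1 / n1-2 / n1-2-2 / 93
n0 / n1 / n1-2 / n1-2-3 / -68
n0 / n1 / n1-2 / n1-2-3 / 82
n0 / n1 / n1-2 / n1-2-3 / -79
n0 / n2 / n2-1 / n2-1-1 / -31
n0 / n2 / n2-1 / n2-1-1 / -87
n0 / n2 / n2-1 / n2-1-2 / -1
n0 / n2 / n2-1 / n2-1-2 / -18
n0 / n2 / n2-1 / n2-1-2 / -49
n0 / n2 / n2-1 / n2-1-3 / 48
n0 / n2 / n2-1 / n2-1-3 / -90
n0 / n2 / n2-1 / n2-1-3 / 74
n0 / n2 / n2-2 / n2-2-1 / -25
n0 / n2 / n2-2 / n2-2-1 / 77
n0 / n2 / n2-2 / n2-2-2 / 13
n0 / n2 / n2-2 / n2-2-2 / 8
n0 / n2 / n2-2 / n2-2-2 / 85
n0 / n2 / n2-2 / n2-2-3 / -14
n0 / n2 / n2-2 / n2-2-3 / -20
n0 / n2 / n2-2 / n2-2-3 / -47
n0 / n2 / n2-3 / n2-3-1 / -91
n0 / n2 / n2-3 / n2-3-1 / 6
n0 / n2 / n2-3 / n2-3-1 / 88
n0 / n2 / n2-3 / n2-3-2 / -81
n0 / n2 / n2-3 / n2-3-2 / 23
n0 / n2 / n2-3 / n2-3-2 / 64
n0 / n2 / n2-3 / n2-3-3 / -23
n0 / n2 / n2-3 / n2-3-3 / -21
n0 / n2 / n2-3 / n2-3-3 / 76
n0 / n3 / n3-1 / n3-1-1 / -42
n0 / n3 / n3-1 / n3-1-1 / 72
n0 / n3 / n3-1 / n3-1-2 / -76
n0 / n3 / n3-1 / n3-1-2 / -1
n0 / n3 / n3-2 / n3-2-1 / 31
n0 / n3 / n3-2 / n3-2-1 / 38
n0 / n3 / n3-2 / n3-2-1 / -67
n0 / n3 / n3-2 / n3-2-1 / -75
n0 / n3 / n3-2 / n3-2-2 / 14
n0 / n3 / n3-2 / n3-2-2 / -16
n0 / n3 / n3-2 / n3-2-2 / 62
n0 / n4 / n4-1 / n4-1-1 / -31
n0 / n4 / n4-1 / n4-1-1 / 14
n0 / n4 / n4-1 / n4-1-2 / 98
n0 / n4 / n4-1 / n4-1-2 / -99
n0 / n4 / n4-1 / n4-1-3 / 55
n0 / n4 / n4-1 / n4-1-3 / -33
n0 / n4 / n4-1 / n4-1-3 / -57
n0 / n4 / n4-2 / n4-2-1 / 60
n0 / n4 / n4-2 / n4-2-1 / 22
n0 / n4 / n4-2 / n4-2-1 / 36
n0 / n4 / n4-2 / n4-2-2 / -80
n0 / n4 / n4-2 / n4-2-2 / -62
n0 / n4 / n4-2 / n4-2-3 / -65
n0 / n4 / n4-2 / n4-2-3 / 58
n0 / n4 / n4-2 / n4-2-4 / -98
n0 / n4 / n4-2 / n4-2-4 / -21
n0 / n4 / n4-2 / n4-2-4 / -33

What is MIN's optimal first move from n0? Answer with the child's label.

n1-1-1 (MAX): max(-89, -12, 86, -90) = 86
n1-1-2 (MAX): max(45, -31, -78, 99) = 99
n1-1 (MIN): min(86, 99) = 86
n1-2-1 (MAX): max(-67, -16, 37, -11) = 37
n1-2-2 (MAX): max(-55, 79, 93) = 93
n1-2-3 (MAX): max(-68, 82, -79) = 82
n1-2 (MIN): min(37, 93, 82) = 37
n1 (MAX): max(86, 37) = 86
n2-1-1 (MAX): max(-31, -87) = -31
n2-1-2 (MAX): max(-1, -18, -49) = -1
n2-1-3 (MAX): max(48, -90, 74) = 74
n2-1 (MIN): min(-31, -1, 74) = -31
n2-2-1 (MAX): max(-25, 77) = 77
n2-2-2 (MAX): max(13, 8, 85) = 85
n2-2-3 (MAX): max(-14, -20, -47) = -14
n2-2 (MIN): min(77, 85, -14) = -14
n2-3-1 (MAX): max(-91, 6, 88) = 88
n2-3-2 (MAX): max(-81, 23, 64) = 64
n2-3-3 (MAX): max(-23, -21, 76) = 76
n2-3 (MIN): min(88, 64, 76) = 64
n2 (MAX): max(-31, -14, 64) = 64
n3-1-1 (MAX): max(-42, 72) = 72
n3-1-2 (MAX): max(-76, -1) = -1
n3-1 (MIN): min(72, -1) = -1
n3-2-1 (MAX): max(31, 38, -67, -75) = 38
n3-2-2 (MAX): max(14, -16, 62) = 62
n3-2 (MIN): min(38, 62) = 38
n3 (MAX): max(-1, 38) = 38
n4-1-1 (MAX): max(-31, 14) = 14
n4-1-2 (MAX): max(98, -99) = 98
n4-1-3 (MAX): max(55, -33, -57) = 55
n4-1 (MIN): min(14, 98, 55) = 14
n4-2-1 (MAX): max(60, 22, 36) = 60
n4-2-2 (MAX): max(-80, -62) = -62
n4-2-3 (MAX): max(-65, 58) = 58
n4-2-4 (MAX): max(-98, -21, -33) = -21
n4-2 (MIN): min(60, -62, 58, -21) = -62
n4 (MAX): max(14, -62) = 14
n0 (MIN): min(86, 64, 38, 14) = 14
MIN at n0 wants the lowest of {n1=86, n2=64, n3=38, n4=14}, so chooses n4.

n4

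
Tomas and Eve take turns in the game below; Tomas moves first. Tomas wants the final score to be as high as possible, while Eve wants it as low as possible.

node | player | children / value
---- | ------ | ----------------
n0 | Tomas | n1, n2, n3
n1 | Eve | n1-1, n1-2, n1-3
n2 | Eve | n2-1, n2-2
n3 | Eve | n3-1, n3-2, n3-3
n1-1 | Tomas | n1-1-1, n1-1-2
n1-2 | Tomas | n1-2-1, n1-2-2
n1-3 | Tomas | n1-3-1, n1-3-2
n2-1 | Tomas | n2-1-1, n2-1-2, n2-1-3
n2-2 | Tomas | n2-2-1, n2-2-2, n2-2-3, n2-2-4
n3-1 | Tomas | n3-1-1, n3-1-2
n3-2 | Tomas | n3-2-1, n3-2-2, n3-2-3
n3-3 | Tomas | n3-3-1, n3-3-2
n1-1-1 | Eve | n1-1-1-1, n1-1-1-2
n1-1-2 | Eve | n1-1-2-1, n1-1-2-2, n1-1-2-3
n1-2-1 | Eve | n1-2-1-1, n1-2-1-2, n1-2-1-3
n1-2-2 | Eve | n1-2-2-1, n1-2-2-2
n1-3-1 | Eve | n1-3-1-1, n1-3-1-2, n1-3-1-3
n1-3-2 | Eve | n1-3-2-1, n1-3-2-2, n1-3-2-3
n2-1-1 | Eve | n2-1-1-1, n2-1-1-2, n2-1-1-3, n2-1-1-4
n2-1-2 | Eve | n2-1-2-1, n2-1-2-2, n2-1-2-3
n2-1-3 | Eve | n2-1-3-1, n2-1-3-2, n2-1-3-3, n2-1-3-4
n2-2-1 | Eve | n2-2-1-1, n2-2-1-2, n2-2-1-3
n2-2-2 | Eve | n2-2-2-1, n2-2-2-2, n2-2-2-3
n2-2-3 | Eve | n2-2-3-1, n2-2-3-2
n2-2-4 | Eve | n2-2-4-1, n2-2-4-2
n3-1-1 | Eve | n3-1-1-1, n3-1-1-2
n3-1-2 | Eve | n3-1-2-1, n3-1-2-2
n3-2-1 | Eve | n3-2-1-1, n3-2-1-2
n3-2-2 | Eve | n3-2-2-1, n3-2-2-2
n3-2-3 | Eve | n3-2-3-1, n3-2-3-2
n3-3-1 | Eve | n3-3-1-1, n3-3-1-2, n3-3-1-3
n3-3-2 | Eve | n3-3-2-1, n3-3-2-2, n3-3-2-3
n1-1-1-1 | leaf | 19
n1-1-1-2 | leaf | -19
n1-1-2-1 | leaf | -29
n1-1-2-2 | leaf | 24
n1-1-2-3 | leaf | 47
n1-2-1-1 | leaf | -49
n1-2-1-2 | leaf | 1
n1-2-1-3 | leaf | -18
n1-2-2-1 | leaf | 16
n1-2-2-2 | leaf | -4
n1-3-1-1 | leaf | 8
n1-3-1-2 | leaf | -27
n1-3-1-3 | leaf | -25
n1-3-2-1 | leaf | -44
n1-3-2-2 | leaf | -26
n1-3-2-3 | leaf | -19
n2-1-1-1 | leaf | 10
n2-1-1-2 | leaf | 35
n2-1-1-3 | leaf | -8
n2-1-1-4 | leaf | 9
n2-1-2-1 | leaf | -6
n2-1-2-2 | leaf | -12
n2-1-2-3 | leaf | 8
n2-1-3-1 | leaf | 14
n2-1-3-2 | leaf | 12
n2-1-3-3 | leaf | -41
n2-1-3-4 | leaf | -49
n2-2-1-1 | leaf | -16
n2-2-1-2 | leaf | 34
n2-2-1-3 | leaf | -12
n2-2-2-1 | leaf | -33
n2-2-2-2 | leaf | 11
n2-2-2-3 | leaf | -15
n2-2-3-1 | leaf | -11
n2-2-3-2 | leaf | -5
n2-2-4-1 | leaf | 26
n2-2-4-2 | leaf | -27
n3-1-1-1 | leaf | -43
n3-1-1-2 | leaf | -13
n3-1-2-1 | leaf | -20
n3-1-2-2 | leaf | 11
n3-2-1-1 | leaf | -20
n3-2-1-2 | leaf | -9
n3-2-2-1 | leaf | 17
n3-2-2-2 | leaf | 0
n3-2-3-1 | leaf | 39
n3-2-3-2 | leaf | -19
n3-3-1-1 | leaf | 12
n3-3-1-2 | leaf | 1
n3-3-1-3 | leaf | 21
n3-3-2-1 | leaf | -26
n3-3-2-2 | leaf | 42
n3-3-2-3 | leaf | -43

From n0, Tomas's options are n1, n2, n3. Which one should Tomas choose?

n1-1-1 (Eve): min(19, -19) = -19
n1-1-2 (Eve): min(-29, 24, 47) = -29
n1-1 (Tomas): max(-19, -29) = -19
n1-2-1 (Eve): min(-49, 1, -18) = -49
n1-2-2 (Eve): min(16, -4) = -4
n1-2 (Tomas): max(-49, -4) = -4
n1-3-1 (Eve): min(8, -27, -25) = -27
n1-3-2 (Eve): min(-44, -26, -19) = -44
n1-3 (Tomas): max(-27, -44) = -27
n1 (Eve): min(-19, -4, -27) = -27
n2-1-1 (Eve): min(10, 35, -8, 9) = -8
n2-1-2 (Eve): min(-6, -12, 8) = -12
n2-1-3 (Eve): min(14, 12, -41, -49) = -49
n2-1 (Tomas): max(-8, -12, -49) = -8
n2-2-1 (Eve): min(-16, 34, -12) = -16
n2-2-2 (Eve): min(-33, 11, -15) = -33
n2-2-3 (Eve): min(-11, -5) = -11
n2-2-4 (Eve): min(26, -27) = -27
n2-2 (Tomas): max(-16, -33, -11, -27) = -11
n2 (Eve): min(-8, -11) = -11
n3-1-1 (Eve): min(-43, -13) = -43
n3-1-2 (Eve): min(-20, 11) = -20
n3-1 (Tomas): max(-43, -20) = -20
n3-2-1 (Eve): min(-20, -9) = -20
n3-2-2 (Eve): min(17, 0) = 0
n3-2-3 (Eve): min(39, -19) = -19
n3-2 (Tomas): max(-20, 0, -19) = 0
n3-3-1 (Eve): min(12, 1, 21) = 1
n3-3-2 (Eve): min(-26, 42, -43) = -43
n3-3 (Tomas): max(1, -43) = 1
n3 (Eve): min(-20, 0, 1) = -20
n0 (Tomas): max(-27, -11, -20) = -11
Tomas at n0 wants the highest of {n1=-27, n2=-11, n3=-20}, so chooses n2.

n2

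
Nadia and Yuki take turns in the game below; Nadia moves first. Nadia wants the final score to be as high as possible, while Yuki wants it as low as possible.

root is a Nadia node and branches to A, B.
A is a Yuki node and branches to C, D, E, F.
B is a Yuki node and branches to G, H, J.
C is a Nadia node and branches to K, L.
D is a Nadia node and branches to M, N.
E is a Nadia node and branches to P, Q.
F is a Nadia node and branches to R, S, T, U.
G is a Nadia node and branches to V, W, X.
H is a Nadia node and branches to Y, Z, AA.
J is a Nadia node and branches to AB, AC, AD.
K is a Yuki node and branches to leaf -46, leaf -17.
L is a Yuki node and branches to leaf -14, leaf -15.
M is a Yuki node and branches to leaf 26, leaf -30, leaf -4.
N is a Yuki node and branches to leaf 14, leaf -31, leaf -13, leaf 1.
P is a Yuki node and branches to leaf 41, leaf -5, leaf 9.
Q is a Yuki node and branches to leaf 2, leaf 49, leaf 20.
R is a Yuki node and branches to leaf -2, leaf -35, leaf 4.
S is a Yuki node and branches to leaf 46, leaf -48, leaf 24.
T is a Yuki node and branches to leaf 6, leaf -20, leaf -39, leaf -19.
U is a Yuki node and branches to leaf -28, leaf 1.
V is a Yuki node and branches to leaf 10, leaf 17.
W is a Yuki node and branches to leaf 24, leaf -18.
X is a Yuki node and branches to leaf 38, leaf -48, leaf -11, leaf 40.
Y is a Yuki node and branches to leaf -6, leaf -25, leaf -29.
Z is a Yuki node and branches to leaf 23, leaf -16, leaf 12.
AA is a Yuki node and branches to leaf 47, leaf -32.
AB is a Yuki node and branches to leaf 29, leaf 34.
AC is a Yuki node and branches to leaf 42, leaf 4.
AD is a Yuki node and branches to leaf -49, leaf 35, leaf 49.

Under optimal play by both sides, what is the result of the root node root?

K (Yuki): min(-46, -17) = -46
L (Yuki): min(-14, -15) = -15
C (Nadia): max(-46, -15) = -15
M (Yuki): min(26, -30, -4) = -30
N (Yuki): min(14, -31, -13, 1) = -31
D (Nadia): max(-30, -31) = -30
P (Yuki): min(41, -5, 9) = -5
Q (Yuki): min(2, 49, 20) = 2
E (Nadia): max(-5, 2) = 2
R (Yuki): min(-2, -35, 4) = -35
S (Yuki): min(46, -48, 24) = -48
T (Yuki): min(6, -20, -39, -19) = -39
U (Yuki): min(-28, 1) = -28
F (Nadia): max(-35, -48, -39, -28) = -28
A (Yuki): min(-15, -30, 2, -28) = -30
V (Yuki): min(10, 17) = 10
W (Yuki): min(24, -18) = -18
X (Yuki): min(38, -48, -11, 40) = -48
G (Nadia): max(10, -18, -48) = 10
Y (Yuki): min(-6, -25, -29) = -29
Z (Yuki): min(23, -16, 12) = -16
AA (Yuki): min(47, -32) = -32
H (Nadia): max(-29, -16, -32) = -16
AB (Yuki): min(29, 34) = 29
AC (Yuki): min(42, 4) = 4
AD (Yuki): min(-49, 35, 49) = -49
J (Nadia): max(29, 4, -49) = 29
B (Yuki): min(10, -16, 29) = -16
root (Nadia): max(-30, -16) = -16

-16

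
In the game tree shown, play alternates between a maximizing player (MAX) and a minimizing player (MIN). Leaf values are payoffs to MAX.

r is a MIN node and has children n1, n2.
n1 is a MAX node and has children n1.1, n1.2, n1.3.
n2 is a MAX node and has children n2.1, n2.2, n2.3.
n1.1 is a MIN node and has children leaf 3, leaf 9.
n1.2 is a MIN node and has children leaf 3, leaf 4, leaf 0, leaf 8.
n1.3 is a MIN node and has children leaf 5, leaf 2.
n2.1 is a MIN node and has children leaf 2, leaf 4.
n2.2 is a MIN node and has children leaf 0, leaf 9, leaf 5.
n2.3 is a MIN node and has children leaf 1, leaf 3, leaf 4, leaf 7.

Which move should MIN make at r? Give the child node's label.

n2

n1.1 (MIN): min(3, 9) = 3
n1.2 (MIN): min(3, 4, 0, 8) = 0
n1.3 (MIN): min(5, 2) = 2
n1 (MAX): max(3, 0, 2) = 3
n2.1 (MIN): min(2, 4) = 2
n2.2 (MIN): min(0, 9, 5) = 0
n2.3 (MIN): min(1, 3, 4, 7) = 1
n2 (MAX): max(2, 0, 1) = 2
r (MIN): min(3, 2) = 2
MIN at r wants the lowest of {n1=3, n2=2}, so chooses n2.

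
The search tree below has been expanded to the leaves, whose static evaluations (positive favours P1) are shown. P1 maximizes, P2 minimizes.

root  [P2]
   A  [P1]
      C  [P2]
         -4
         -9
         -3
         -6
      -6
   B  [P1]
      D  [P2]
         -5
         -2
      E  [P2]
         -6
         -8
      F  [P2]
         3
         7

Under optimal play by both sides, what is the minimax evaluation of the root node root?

-6

C (P2): min(-4, -9, -3, -6) = -9
A (P1): max(-9, -6) = -6
D (P2): min(-5, -2) = -5
E (P2): min(-6, -8) = -8
F (P2): min(3, 7) = 3
B (P1): max(-5, -8, 3) = 3
root (P2): min(-6, 3) = -6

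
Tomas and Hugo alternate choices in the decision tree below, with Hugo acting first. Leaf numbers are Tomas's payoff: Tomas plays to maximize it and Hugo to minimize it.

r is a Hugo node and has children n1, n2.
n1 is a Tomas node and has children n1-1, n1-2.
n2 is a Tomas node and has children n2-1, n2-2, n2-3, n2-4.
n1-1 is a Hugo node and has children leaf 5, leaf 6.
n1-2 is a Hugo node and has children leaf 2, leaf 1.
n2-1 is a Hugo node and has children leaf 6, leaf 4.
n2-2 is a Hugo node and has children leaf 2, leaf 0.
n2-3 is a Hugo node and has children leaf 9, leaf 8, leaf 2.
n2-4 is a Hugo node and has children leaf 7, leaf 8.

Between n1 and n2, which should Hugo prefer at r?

n1-1 (Hugo): min(5, 6) = 5
n1-2 (Hugo): min(2, 1) = 1
n1 (Tomas): max(5, 1) = 5
n2-1 (Hugo): min(6, 4) = 4
n2-2 (Hugo): min(2, 0) = 0
n2-3 (Hugo): min(9, 8, 2) = 2
n2-4 (Hugo): min(7, 8) = 7
n2 (Tomas): max(4, 0, 2, 7) = 7
Hugo prefers the lower value; n1=5, n2=7. n1 is better since 5 < 7.

n1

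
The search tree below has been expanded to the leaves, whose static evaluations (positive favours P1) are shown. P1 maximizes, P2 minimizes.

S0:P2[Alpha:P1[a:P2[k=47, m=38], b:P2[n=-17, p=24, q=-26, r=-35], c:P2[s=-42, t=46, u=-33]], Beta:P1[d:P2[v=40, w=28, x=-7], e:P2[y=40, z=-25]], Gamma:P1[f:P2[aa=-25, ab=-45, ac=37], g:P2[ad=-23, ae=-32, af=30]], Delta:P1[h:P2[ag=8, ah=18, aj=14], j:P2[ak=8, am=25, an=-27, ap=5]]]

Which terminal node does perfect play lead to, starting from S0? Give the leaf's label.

ae

a (P2): min(47, 38) = 38
b (P2): min(-17, 24, -26, -35) = -35
c (P2): min(-42, 46, -33) = -42
Alpha (P1): max(38, -35, -42) = 38
d (P2): min(40, 28, -7) = -7
e (P2): min(40, -25) = -25
Beta (P1): max(-7, -25) = -7
f (P2): min(-25, -45, 37) = -45
g (P2): min(-23, -32, 30) = -32
Gamma (P1): max(-45, -32) = -32
h (P2): min(8, 18, 14) = 8
j (P2): min(8, 25, -27, 5) = -27
Delta (P1): max(8, -27) = 8
S0 (P2): min(38, -7, -32, 8) = -32
At S0, P2 picks Gamma (lowest: -32).
At Gamma, P1 picks g (highest: -32).
At g, P2 picks ae (lowest: -32).
Terminal value -32.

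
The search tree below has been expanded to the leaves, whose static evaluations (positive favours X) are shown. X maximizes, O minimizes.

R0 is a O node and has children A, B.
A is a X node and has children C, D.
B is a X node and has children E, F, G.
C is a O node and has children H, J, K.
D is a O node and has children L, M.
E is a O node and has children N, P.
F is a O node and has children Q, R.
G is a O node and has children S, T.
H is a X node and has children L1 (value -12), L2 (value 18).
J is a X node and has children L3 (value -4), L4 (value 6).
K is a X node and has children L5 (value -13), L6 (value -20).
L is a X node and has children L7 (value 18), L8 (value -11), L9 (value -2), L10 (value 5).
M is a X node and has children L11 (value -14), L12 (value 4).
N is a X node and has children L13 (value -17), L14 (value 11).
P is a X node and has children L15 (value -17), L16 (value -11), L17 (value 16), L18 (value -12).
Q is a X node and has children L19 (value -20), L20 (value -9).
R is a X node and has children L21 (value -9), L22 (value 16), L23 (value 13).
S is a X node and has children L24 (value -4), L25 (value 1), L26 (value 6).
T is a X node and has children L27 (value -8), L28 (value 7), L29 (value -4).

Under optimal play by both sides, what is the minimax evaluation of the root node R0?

4

H (X): max(-12, 18) = 18
J (X): max(-4, 6) = 6
K (X): max(-13, -20) = -13
C (O): min(18, 6, -13) = -13
L (X): max(18, -11, -2, 5) = 18
M (X): max(-14, 4) = 4
D (O): min(18, 4) = 4
A (X): max(-13, 4) = 4
N (X): max(-17, 11) = 11
P (X): max(-17, -11, 16, -12) = 16
E (O): min(11, 16) = 11
Q (X): max(-20, -9) = -9
R (X): max(-9, 16, 13) = 16
F (O): min(-9, 16) = -9
S (X): max(-4, 1, 6) = 6
T (X): max(-8, 7, -4) = 7
G (O): min(6, 7) = 6
B (X): max(11, -9, 6) = 11
R0 (O): min(4, 11) = 4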